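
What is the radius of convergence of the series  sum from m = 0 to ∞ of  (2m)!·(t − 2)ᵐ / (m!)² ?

R = 1/4

The ratio of consecutive coefficients is (2m+1)·(2m+2)/(m+1)² → 4.
Convergence for |t − 2| · 4 < 1, i.e. |t − 2| < 1/4. So R = 1/4.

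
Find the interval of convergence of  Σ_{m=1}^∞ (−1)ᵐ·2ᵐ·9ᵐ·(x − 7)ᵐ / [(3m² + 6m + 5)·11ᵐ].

Apply the ratio test: |a_{m+1}| / |a_m| = [(3m² + 6m + 5)/(3(m+1)² + 6(m+1) + 5)] · 2·9/11, which tends to 18/11 as m → ∞.
Convergence for |x − 7| · 18/11 < 1, i.e. |x − 7| < 11/18. So R = 11/18.
When x = 137/18, the series is dominated by a constant times Σ 1/m², which converges (p = 2 > 1).
When x = 115/18, the terms are on the order of 1/m², so the series converges absolutely by comparison with the p-series (p = 2 > 1).

[115/18, 137/18]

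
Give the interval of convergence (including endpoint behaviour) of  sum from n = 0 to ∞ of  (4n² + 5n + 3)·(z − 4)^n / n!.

(−∞, ∞)

By the ratio test, |a_{n+1}/a_n| = (4(n+1)² + 5(n+1) + 3)/(4n² + 5n + 3) · 1/(n+1) → 0.
Since the limit is 0 < 1 for every z, the series converges on all of ℝ and R = ∞.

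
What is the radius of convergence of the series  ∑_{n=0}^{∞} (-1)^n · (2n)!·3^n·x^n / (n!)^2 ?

R = 1/12

Apply the ratio test: |a_{n+1}| / |a_n| = (2n+1)·(2n+2)/(n+1)² · 3, which tends to 12 as n → ∞.
Thus R = 1/(12) = 1/12.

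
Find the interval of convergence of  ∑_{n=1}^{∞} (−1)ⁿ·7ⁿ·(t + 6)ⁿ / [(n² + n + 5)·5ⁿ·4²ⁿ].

[-122/7, 38/7]

Apply the ratio test: |a_{n+1}| / |a_n| = [(n² + n + 5)/((n+1)² + (n+1) + 5)] · 7/(5·16), which tends to 7/80 as n → ∞.
Convergence for |t + 6| · 7/80 < 1, i.e. |t + 6| < 80/7. So R = 80/7.
At t = 38/7: absolute convergence follows by limit comparison with Σ 1/n².
Check t = -122/7: the series is dominated by a constant times Σ 1/n², which converges (p = 2 > 1).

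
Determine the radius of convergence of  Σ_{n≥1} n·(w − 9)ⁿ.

Ratio test: |a_{n+1}/a_n| = (n+1)/n → 1 as n → ∞.
Hence R = 1.

R = 1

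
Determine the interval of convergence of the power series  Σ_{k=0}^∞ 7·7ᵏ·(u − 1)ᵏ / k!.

Apply the ratio test: |a_{k+1}| / |a_k| = 7/7 · 7 · 1/(k+1), which tends to 0 as k → ∞.
The ratio tends to 0 regardless of u, hence R = ∞.

(−∞, ∞)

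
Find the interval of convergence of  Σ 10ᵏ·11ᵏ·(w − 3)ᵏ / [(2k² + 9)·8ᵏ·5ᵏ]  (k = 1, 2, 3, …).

[29/11, 37/11]

Ratio test: |a_{k+1}/a_k| = [(2k² + 9)/(2(k+1)² + 9)] · 10·11/(8·5) → 11/4 as k → ∞.
Hence the series converges for |w − 3| < 1/(11/4) = 4/11, so the radius of convergence is 4/11.
At w = 37/11: the terms are on the order of 1/k², so the series converges absolutely by comparison with the p-series (p = 2 > 1).
Check w = 29/11: the series is dominated by a constant times Σ 1/k², which converges (p = 2 > 1).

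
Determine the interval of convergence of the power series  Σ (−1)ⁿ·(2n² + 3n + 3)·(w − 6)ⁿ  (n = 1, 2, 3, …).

The ratio of consecutive coefficients is (2(n+1)² + 3(n+1) + 3)/(2n² + 3n + 3) → 1.
Hence R = 1.
Check w = 7: the terms have absolute value of order n², which does not tend to 0, so the series diverges by the divergence test.
Check w = 5: the terms do not tend to 0, so the series diverges.

(5, 7)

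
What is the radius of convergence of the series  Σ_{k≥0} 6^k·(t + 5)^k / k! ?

R = ∞

Apply the ratio test: |a_{k+1}| / |a_k| = 6 · 1/(k+1), which tends to 0 as k → ∞.
Since the limit is 0 < 1 for every t, the series converges on all of ℝ and R = ∞.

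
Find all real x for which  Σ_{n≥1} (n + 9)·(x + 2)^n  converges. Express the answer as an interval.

(-3, -1)

Ratio test: |a_{n+1}/a_n| = ((n+1) + 9)/(n + 9) → 1 as n → ∞.
Hence R = 1.
At x = -1: the terms have absolute value of order n, which does not tend to 0, so the series diverges by the divergence test.
When x = -3, the terms do not tend to 0, so the series diverges.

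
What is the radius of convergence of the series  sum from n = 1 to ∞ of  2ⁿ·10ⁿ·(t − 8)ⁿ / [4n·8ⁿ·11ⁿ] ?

Ratio test: |a_{n+1}/a_n| = [4n/4(n+1)] · 2·10/(8·11) → 5/22 as n → ∞.
Convergence for |t − 8| · 5/22 < 1, i.e. |t − 8| < 22/5. So R = 22/5.

R = 22/5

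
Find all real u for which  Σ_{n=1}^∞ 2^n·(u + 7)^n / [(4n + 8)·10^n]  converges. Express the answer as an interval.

Apply the ratio test: |a_{n+1}| / |a_n| = [(4n + 8)/(4(n+1) + 8)] · 2/10, which tends to 1/5 as n → ∞.
Hence the series converges for |u + 7| < 1/(1/5) = 5, so the radius of convergence is 5.
Check u = -2: the terms behave like c/n; limit comparison with the harmonic series gives divergence.
At u = -12: convergence follows from the alternating series test (terms decrease monotonically to 0).

[-12, -2)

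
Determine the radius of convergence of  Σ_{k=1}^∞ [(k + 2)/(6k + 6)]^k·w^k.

R = 6

By the Cauchy root test, |a_k|^(1/k) = (k + 2)/(6k + 6) → 1/6.
Convergence for |w| · 1/6 < 1, i.e. |w| < 6. So R = 6.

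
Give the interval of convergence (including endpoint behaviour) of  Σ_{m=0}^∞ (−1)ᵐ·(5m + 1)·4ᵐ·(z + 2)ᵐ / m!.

Ratio test: |a_{m+1}/a_m| = (5(m+1) + 1)/(5m + 1) · 4 · 1/(m+1) → 0 as m → ∞.
The ratio tends to 0 regardless of z, hence R = ∞.

(−∞, ∞)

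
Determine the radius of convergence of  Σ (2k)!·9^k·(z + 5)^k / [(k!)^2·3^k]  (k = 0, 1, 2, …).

R = 1/12

The ratio of consecutive coefficients is (2k+1)·(2k+2)/(k+1)² · 9/3 → 12.
Convergence for |z + 5| · 12 < 1, i.e. |z + 5| < 1/12. So R = 1/12.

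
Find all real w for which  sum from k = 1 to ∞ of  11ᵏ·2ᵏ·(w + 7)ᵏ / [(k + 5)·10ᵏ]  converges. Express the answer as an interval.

Ratio test: |a_{k+1}/a_k| = [(k + 5)/((k+1) + 5)] · 11·2/10 → 11/5 as k → ∞.
The series converges when 11/5 · |w + 7| < 1, giving R = 5/11.
Endpoint w = -72/11: comparison with the harmonic series Σ 1/k shows the series diverges.
At w = -82/11: convergence follows from the alternating series test (terms decrease monotonically to 0).

[-82/11, -72/11)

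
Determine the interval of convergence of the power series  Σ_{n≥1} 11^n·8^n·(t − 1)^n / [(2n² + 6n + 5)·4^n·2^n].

[10/11, 12/11]

Apply the ratio test: |a_{n+1}| / |a_n| = [(2n² + 6n + 5)/(2(n+1)² + 6(n+1) + 5)] · 11·8/(4·2), which tends to 11 as n → ∞.
The series converges when 11 · |t − 1| < 1, giving R = 1/11.
Check t = 12/11: the series is dominated by a constant times Σ 1/n², which converges (p = 2 > 1).
When t = 10/11, the series is dominated by a constant times Σ 1/n², which converges (p = 2 > 1).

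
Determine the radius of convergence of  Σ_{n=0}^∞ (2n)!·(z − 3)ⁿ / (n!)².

The ratio of consecutive coefficients is (2n+1)·(2n+2)/(n+1)² → 4.
Thus R = 1/(4) = 1/4.

R = 1/4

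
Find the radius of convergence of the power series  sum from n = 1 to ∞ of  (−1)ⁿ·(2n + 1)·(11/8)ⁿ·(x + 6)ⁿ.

Apply the ratio test: |a_{n+1}| / |a_n| = [(2(n+1) + 1)/(2n + 1)] · 11/8, which tends to 11/8 as n → ∞.
Thus R = 1/(11/8) = 8/11.

R = 8/11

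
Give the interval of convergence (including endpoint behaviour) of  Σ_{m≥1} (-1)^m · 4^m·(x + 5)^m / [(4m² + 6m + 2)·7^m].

[-27/4, -13/4]

Ratio test: |a_{m+1}/a_m| = [(4m² + 6m + 2)/(4(m+1)² + 6(m+1) + 2)] · 4/7 → 4/7 as m → ∞.
The series converges when 4/7 · |x + 5| < 1, giving R = 7/4.
When x = -13/4, the series is dominated by a constant times Σ 1/m², which converges (p = 2 > 1).
Check x = -27/4: absolute convergence follows by limit comparison with Σ 1/m².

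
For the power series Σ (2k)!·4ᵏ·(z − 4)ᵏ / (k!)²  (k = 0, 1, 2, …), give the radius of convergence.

Apply the ratio test: |a_{k+1}| / |a_k| = (2k+1)·(2k+2)/(k+1)² · 4, which tends to 16 as k → ∞.
Hence the series converges for |z − 4| < 1/(16) = 1/16, so the radius of convergence is 1/16.

R = 1/16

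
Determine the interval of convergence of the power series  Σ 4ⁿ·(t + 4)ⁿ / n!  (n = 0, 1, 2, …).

(−∞, ∞)

Ratio test: |a_{n+1}/a_n| = 4 · 1/(n+1) → 0 as n → ∞.
Since the limit is 0 < 1 for every t, the series converges on all of ℝ and R = ∞.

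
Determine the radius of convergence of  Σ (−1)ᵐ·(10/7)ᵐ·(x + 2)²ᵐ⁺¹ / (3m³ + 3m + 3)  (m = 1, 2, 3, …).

R = √70/10

Ratio test: |a_{m+1}/a_m| = [(3m³ + 3m + 3)/(3(m+1)³ + 3(m+1) + 3)] · 10/7 → 10/7 as m → ∞.
Since the exponent of (x + 2) increases by 2 each term, convergence requires |x + 2|² < 7/10, hence R = √70/10.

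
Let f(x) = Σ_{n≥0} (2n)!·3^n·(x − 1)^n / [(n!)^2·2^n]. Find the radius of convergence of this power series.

Apply the ratio test: |a_{n+1}| / |a_n| = (2n+1)·(2n+2)/(n+1)² · 3/2, which tends to 6 as n → ∞.
Thus R = 1/(6) = 1/6.

R = 1/6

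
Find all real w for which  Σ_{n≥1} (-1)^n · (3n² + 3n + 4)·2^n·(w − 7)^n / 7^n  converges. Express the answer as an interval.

(7/2, 21/2)

By the ratio test, |a_{n+1}/a_n| = [(3(n+1)² + 3(n+1) + 4)/(3n² + 3n + 4)] · 2/7 → 2/7.
Convergence for |w − 7| · 2/7 < 1, i.e. |w − 7| < 7/2. So R = 7/2.
At w = 21/2: the terms have absolute value of order n², which does not tend to 0, so the series diverges by the divergence test.
At w = 7/2: the terms have absolute value of order n², which does not tend to 0, so the series diverges by the divergence test.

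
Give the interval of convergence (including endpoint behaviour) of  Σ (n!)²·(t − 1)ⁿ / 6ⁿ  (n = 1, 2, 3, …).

Apply the ratio test: |a_{n+1}| / |a_n| = (n+1)² · 1/6, which tends to ∞ as n → ∞.
Since the ratio → ∞, the series diverges for every t ≠ 1, and R = 0.

{1}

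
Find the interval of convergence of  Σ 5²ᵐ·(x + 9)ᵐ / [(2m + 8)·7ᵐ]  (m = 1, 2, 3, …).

By the ratio test, |a_{m+1}/a_m| = [(2m + 8)/(2(m+1) + 8)] · 25/7 → 25/7.
Thus R = 1/(25/7) = 7/25.
At x = -218/25: the terms are asymptotic to a nonzero constant times 1/m, so the series diverges by limit comparison with Σ 1/m.
Check x = -232/25: convergence follows from the alternating series test (terms decrease monotonically to 0).

[-232/25, -218/25)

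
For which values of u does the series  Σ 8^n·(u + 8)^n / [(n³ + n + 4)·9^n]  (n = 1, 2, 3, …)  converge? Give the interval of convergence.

[-73/8, -55/8]

Ratio test: |a_{n+1}/a_n| = [(n³ + n + 4)/((n+1)³ + (n+1) + 4)] · 8/9 → 8/9 as n → ∞.
Convergence for |u + 8| · 8/9 < 1, i.e. |u + 8| < 9/8. So R = 9/8.
Check u = -55/8: absolute convergence follows by limit comparison with Σ 1/n³.
Endpoint u = -73/8: the series is dominated by a constant times Σ 1/n³, which converges (p = 3 > 1).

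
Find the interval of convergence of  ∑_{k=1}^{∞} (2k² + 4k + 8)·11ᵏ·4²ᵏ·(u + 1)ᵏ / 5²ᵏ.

(-201/176, -151/176)

Ratio test: |a_{k+1}/a_k| = [(2(k+1)² + 4(k+1) + 8)/(2k² + 4k + 8)] · 11·16/25 → 176/25 as k → ∞.
Hence the series converges for |u + 1| < 1/(176/25) = 25/176, so the radius of convergence is 25/176.
Endpoint u = -151/176: the terms have absolute value of order k², which does not tend to 0, so the series diverges by the divergence test.
When u = -201/176, the k-th term does not approach 0; divergence by the term test.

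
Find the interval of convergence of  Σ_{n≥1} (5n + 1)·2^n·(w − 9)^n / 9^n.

The ratio of consecutive coefficients is [(5(n+1) + 1)/(5n + 1)] · 2/9 → 2/9.
Convergence for |w − 9| · 2/9 < 1, i.e. |w − 9| < 9/2. So R = 9/2.
Check w = 27/2: the terms have absolute value of order n, which does not tend to 0, so the series diverges by the divergence test.
When w = 9/2, the terms do not tend to 0, so the series diverges.

(9/2, 27/2)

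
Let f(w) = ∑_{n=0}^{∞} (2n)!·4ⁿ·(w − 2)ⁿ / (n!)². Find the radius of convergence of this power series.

R = 1/16

Ratio test: |a_{n+1}/a_n| = (2n+1)·(2n+2)/(n+1)² · 4 → 16 as n → ∞.
Thus R = 1/(16) = 1/16.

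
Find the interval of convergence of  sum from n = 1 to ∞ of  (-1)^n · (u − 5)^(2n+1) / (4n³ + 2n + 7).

[4, 6]

The ratio of consecutive coefficients is (4n³ + 2n + 7)/(4(n+1)³ + 2(n+1) + 7) → 1.
Successive powers of (u − 5) differ by 2, so the series converges when |u − 5|² · 1 < 1, i.e. |u − 5| < √(1) = 1. So R = 1.
Check u = 6: absolute convergence follows by limit comparison with Σ 1/n³.
At u = 4: the series is dominated by a constant times Σ 1/n³, which converges (p = 3 > 1).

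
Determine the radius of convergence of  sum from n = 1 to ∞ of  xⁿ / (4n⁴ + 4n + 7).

R = 1

Apply the ratio test: |a_{n+1}| / |a_n| = (4n⁴ + 4n + 7)/(4(n+1)⁴ + 4(n+1) + 7), which tends to 1 as n → ∞.
Convergence for |x| < 1, so R = 1.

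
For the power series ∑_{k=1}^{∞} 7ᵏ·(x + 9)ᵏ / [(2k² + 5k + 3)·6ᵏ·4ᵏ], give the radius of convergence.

R = 24/7

By the ratio test, |a_{k+1}/a_k| = [(2k² + 5k + 3)/(2(k+1)² + 5(k+1) + 3)] · 7/(6·4) → 7/24.
Thus R = 1/(7/24) = 24/7.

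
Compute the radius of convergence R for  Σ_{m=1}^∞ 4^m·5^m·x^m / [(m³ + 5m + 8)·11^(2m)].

R = 121/20

Ratio test: |a_{m+1}/a_m| = [(m³ + 5m + 8)/((m+1)³ + 5(m+1) + 8)] · 4·5/121 → 20/121 as m → ∞.
The series converges when 20/121 · |x| < 1, giving R = 121/20.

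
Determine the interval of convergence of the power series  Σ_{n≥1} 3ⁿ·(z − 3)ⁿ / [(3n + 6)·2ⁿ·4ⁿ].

Apply the ratio test: |a_{n+1}| / |a_n| = [(3n + 6)/(3(n+1) + 6)] · 3/(2·4), which tends to 3/8 as n → ∞.
The series converges when 3/8 · |z − 3| < 1, giving R = 8/3.
At z = 17/3: the terms behave like c/n; limit comparison with the harmonic series gives divergence.
Check z = 1/3: an alternating series whose terms decrease to 0 in absolute value, so it converges by the Leibniz criterion.

[1/3, 17/3)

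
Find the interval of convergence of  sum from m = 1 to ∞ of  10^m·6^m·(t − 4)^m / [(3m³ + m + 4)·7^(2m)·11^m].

[-299/60, 779/60]

By the ratio test, |a_{m+1}/a_m| = [(3m³ + m + 4)/(3(m+1)³ + (m+1) + 4)] · 10·6/(49·11) → 60/539.
Thus R = 1/(60/539) = 539/60.
At t = 779/60: the series is dominated by a constant times Σ 1/m³, which converges (p = 3 > 1).
When t = -299/60, the terms are on the order of 1/m³, so the series converges absolutely by comparison with the p-series (p = 3 > 1).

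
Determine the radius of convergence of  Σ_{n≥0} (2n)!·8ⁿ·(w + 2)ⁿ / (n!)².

R = 1/32

The ratio of consecutive coefficients is (2n+1)·(2n+2)/(n+1)² · 8 → 32.
Hence the series converges for |w + 2| < 1/(32) = 1/32, so the radius of convergence is 1/32.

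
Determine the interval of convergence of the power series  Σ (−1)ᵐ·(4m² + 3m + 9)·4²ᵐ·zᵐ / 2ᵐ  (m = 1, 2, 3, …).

Apply the ratio test: |a_{m+1}| / |a_m| = [(4(m+1)² + 3(m+1) + 9)/(4m² + 3m + 9)] · 16/2, which tends to 8 as m → ∞.
Thus R = 1/(8) = 1/8.
When z = 1/8, the terms have absolute value of order m², which does not tend to 0, so the series diverges by the divergence test.
At z = -1/8: the terms do not tend to 0, so the series diverges.

(-1/8, 1/8)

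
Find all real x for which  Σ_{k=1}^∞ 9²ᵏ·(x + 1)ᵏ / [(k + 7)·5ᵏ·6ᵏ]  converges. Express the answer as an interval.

[-37/27, -17/27)

Ratio test: |a_{k+1}/a_k| = [(k + 7)/((k+1) + 7)] · 81/(5·6) → 27/10 as k → ∞.
Hence the series converges for |x + 1| < 1/(27/10) = 10/27, so the radius of convergence is 10/27.
When x = -17/27, comparison with the harmonic series Σ 1/k shows the series diverges.
Check x = -37/27: an alternating series whose terms decrease to 0 in absolute value, so it converges by the Leibniz criterion.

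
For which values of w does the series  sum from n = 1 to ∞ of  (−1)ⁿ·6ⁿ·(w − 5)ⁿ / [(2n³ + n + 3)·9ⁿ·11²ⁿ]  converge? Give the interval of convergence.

Apply the ratio test: |a_{n+1}| / |a_n| = [(2n³ + n + 3)/(2(n+1)³ + (n+1) + 3)] · 6/(9·121), which tends to 2/363 as n → ∞.
Hence the series converges for |w − 5| < 1/(2/363) = 363/2, so the radius of convergence is 363/2.
Check w = 373/2: absolute convergence follows by limit comparison with Σ 1/n³.
Endpoint w = -353/2: absolute convergence follows by limit comparison with Σ 1/n³.

[-353/2, 373/2]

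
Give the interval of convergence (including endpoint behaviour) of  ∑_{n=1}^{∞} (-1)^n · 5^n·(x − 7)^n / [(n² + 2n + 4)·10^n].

[5, 9]

By the ratio test, |a_{n+1}/a_n| = [(n² + 2n + 4)/((n+1)² + 2(n+1) + 4)] · 5/10 → 1/2.
Hence the series converges for |x − 7| < 1/(1/2) = 2, so the radius of convergence is 2.
At x = 9: the series is dominated by a constant times Σ 1/n², which converges (p = 2 > 1).
When x = 5, the terms are on the order of 1/n², so the series converges absolutely by comparison with the p-series (p = 2 > 1).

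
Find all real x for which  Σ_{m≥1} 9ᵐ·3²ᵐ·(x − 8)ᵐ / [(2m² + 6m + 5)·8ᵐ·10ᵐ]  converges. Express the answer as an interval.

[568/81, 728/81]

Apply the ratio test: |a_{m+1}| / |a_m| = [(2m² + 6m + 5)/(2(m+1)² + 6(m+1) + 5)] · 9·9/(8·10), which tends to 81/80 as m → ∞.
The series converges when 81/80 · |x − 8| < 1, giving R = 80/81.
Check x = 728/81: absolute convergence follows by limit comparison with Σ 1/m².
Endpoint x = 568/81: absolute convergence follows by limit comparison with Σ 1/m².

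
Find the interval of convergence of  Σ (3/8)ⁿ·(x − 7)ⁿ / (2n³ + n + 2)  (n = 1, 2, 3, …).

[13/3, 29/3]

Ratio test: |a_{n+1}/a_n| = [(2n³ + n + 2)/(2(n+1)³ + (n+1) + 2)] · 3/8 → 3/8 as n → ∞.
Thus R = 1/(3/8) = 8/3.
Endpoint x = 29/3: the series is dominated by a constant times Σ 1/n³, which converges (p = 3 > 1).
At x = 13/3: the series is dominated by a constant times Σ 1/n³, which converges (p = 3 > 1).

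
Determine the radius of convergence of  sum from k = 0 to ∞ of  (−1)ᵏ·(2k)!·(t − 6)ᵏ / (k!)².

R = 1/4

Ratio test: |a_{k+1}/a_k| = (2k+1)·(2k+2)/(k+1)² → 4 as k → ∞.
Hence the series converges for |t − 6| < 1/(4) = 1/4, so the radius of convergence is 1/4.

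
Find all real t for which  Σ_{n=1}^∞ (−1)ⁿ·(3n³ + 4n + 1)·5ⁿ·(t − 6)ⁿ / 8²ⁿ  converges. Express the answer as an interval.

(-34/5, 94/5)

The ratio of consecutive coefficients is [(3(n+1)³ + 4(n+1) + 1)/(3n³ + 4n + 1)] · 5/64 → 5/64.
The series converges when 5/64 · |t − 6| < 1, giving R = 64/5.
Endpoint t = 94/5: the n-th term does not approach 0; divergence by the term test.
Endpoint t = -34/5: the terms do not tend to 0, so the series diverges.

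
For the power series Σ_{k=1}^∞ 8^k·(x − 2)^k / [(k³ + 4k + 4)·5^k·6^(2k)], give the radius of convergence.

By the ratio test, |a_{k+1}/a_k| = [(k³ + 4k + 4)/((k+1)³ + 4(k+1) + 4)] · 8/(5·36) → 2/45.
The series converges when 2/45 · |x − 2| < 1, giving R = 45/2.

R = 45/2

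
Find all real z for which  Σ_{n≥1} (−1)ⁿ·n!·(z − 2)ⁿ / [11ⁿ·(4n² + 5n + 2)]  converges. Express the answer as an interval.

By the ratio test, |a_{n+1}/a_n| = (n+1) · 1/11 · (4n² + 5n + 2)/(4(n+1)² + 5(n+1) + 2) → ∞.
The terms grow without bound for any (z − 2) ≠ 0, so R = 0 (convergence only at z = 2).

{2}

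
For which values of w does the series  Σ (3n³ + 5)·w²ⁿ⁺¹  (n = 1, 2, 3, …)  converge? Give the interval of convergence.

The ratio of consecutive coefficients is (3(n+1)³ + 5)/(3n³ + 5) → 1.
Since the exponent of w increases by 2 each term, convergence requires |w|² < 1, hence R = 1.
Endpoint w = 1: the terms do not tend to 0, so the series diverges.
At w = -1: the n-th term does not approach 0; divergence by the term test.

(-1, 1)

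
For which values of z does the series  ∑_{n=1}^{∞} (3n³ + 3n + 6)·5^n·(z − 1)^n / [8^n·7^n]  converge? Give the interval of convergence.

Apply the ratio test: |a_{n+1}| / |a_n| = [(3(n+1)³ + 3(n+1) + 6)/(3n³ + 3n + 6)] · 5/(8·7), which tends to 5/56 as n → ∞.
Thus R = 1/(5/56) = 56/5.
At z = 61/5: the terms do not tend to 0, so the series diverges.
When z = -51/5, the terms do not tend to 0, so the series diverges.

(-51/5, 61/5)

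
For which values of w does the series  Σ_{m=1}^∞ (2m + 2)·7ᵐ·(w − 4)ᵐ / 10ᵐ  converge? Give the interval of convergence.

Apply the ratio test: |a_{m+1}| / |a_m| = [(2(m+1) + 2)/(2m + 2)] · 7/10, which tends to 7/10 as m → ∞.
Hence the series converges for |w − 4| < 1/(7/10) = 10/7, so the radius of convergence is 10/7.
At w = 38/7: the terms have absolute value of order m, which does not tend to 0, so the series diverges by the divergence test.
Check w = 18/7: the m-th term does not approach 0; divergence by the term test.

(18/7, 38/7)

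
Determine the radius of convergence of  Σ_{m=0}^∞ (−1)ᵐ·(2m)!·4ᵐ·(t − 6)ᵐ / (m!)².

R = 1/16

By the ratio test, |a_{m+1}/a_m| = (2m+1)·(2m+2)/(m+1)² · 4 → 16.
Thus R = 1/(16) = 1/16.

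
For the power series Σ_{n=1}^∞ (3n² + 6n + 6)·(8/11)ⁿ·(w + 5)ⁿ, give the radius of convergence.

R = 11/8

Ratio test: |a_{n+1}/a_n| = [(3(n+1)² + 6(n+1) + 6)/(3n² + 6n + 6)] · 8/11 → 8/11 as n → ∞.
Hence the series converges for |w + 5| < 1/(8/11) = 11/8, so the radius of convergence is 11/8.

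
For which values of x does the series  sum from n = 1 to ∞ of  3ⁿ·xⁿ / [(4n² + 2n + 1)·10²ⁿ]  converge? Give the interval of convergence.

[-100/3, 100/3]

Apply the ratio test: |a_{n+1}| / |a_n| = [(4n² + 2n + 1)/(4(n+1)² + 2(n+1) + 1)] · 3/100, which tends to 3/100 as n → ∞.
Hence the series converges for |x| < 1/(3/100) = 100/3, so the radius of convergence is 100/3.
Check x = 100/3: the terms are on the order of 1/n², so the series converges absolutely by comparison with the p-series (p = 2 > 1).
At x = -100/3: the series is dominated by a constant times Σ 1/n², which converges (p = 2 > 1).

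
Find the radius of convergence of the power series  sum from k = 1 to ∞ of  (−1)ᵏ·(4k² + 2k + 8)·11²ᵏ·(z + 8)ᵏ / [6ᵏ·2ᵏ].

R = 12/121

Apply the ratio test: |a_{k+1}| / |a_k| = [(4(k+1)² + 2(k+1) + 8)/(4k² + 2k + 8)] · 121/(6·2), which tends to 121/12 as k → ∞.
Convergence for |z + 8| · 121/12 < 1, i.e. |z + 8| < 12/121. So R = 12/121.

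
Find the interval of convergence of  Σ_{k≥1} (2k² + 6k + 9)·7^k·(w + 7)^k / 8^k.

The ratio of consecutive coefficients is [(2(k+1)² + 6(k+1) + 9)/(2k² + 6k + 9)] · 7/8 → 7/8.
Thus R = 1/(7/8) = 8/7.
At w = -41/7: the terms have absolute value of order k², which does not tend to 0, so the series diverges by the divergence test.
Check w = -57/7: the terms do not tend to 0, so the series diverges.

(-57/7, -41/7)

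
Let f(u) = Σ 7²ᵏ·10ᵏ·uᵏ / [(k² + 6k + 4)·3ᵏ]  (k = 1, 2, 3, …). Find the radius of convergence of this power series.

R = 3/490

Ratio test: |a_{k+1}/a_k| = [(k² + 6k + 4)/((k+1)² + 6(k+1) + 4)] · 49·10/3 → 490/3 as k → ∞.
Hence the series converges for |u| < 1/(490/3) = 3/490, so the radius of convergence is 3/490.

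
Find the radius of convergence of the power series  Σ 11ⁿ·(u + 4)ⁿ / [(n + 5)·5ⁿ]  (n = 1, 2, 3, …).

R = 5/11

Ratio test: |a_{n+1}/a_n| = [(n + 5)/((n+1) + 5)] · 11/5 → 11/5 as n → ∞.
Convergence for |u + 4| · 11/5 < 1, i.e. |u + 4| < 5/11. So R = 5/11.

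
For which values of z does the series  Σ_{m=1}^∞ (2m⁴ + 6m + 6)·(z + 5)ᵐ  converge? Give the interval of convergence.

(-6, -4)

By the ratio test, |a_{m+1}/a_m| = (2(m+1)⁴ + 6(m+1) + 6)/(2m⁴ + 6m + 6) → 1.
Hence R = 1.
Check z = -4: the m-th term does not approach 0; divergence by the term test.
When z = -6, the m-th term does not approach 0; divergence by the term test.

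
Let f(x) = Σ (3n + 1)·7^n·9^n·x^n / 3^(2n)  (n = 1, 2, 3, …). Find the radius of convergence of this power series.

R = 1/7

By the ratio test, |a_{n+1}/a_n| = [(3(n+1) + 1)/(3n + 1)] · 7·9/9 → 7.
Convergence for |x| · 7 < 1, i.e. |x| < 1/7. So R = 1/7.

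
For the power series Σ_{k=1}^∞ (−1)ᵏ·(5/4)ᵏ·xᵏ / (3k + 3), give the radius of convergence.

R = 4/5

Ratio test: |a_{k+1}/a_k| = [(3k + 3)/(3(k+1) + 3)] · 5/4 → 5/4 as k → ∞.
Hence the series converges for |x| < 1/(5/4) = 4/5, so the radius of convergence is 4/5.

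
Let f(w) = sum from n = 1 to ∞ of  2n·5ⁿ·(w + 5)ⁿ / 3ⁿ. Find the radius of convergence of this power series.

The ratio of consecutive coefficients is [2(n+1)/2n] · 5/3 → 5/3.
The series converges when 5/3 · |w + 5| < 1, giving R = 3/5.

R = 3/5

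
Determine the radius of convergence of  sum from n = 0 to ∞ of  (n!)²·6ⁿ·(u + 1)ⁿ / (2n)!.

Ratio test: |a_{n+1}/a_n| = (n+1)²/[(2n+1)·(2n+2)] · 6 → 3/2 as n → ∞.
Convergence for |u + 1| · 3/2 < 1, i.e. |u + 1| < 2/3. So R = 2/3.

R = 2/3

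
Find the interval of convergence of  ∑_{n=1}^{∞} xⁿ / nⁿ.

(−∞, ∞)

By the Cauchy root test, |a_n|^(1/n) = 1/n → 0.
The limit is 0 for every x, so R = ∞.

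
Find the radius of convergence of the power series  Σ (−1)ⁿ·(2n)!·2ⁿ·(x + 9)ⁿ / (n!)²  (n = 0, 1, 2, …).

R = 1/8

By the ratio test, |a_{n+1}/a_n| = (2n+1)·(2n+2)/(n+1)² · 2 → 8.
Thus R = 1/(8) = 1/8.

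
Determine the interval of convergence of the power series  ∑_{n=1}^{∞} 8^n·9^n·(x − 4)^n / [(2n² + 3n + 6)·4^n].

[71/18, 73/18]

Apply the ratio test: |a_{n+1}| / |a_n| = [(2n² + 3n + 6)/(2(n+1)² + 3(n+1) + 6)] · 8·9/4, which tends to 18 as n → ∞.
The series converges when 18 · |x − 4| < 1, giving R = 1/18.
Endpoint x = 73/18: absolute convergence follows by limit comparison with Σ 1/n².
When x = 71/18, the series is dominated by a constant times Σ 1/n², which converges (p = 2 > 1).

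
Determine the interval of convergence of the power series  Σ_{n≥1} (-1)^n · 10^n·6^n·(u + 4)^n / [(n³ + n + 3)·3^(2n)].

Apply the ratio test: |a_{n+1}| / |a_n| = [(n³ + n + 3)/((n+1)³ + (n+1) + 3)] · 10·6/9, which tends to 20/3 as n → ∞.
The series converges when 20/3 · |u + 4| < 1, giving R = 3/20.
When u = -77/20, absolute convergence follows by limit comparison with Σ 1/n³.
When u = -83/20, the terms are on the order of 1/n³, so the series converges absolutely by comparison with the p-series (p = 3 > 1).

[-83/20, -77/20]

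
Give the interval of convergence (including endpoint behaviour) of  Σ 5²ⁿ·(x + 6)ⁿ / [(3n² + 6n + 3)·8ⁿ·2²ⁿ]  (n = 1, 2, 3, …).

By the ratio test, |a_{n+1}/a_n| = [(3n² + 6n + 3)/(3(n+1)² + 6(n+1) + 3)] · 25/(8·4) → 25/32.
Hence the series converges for |x + 6| < 1/(25/32) = 32/25, so the radius of convergence is 32/25.
When x = -118/25, absolute convergence follows by limit comparison with Σ 1/n².
Check x = -182/25: the series is dominated by a constant times Σ 1/n², which converges (p = 2 > 1).

[-182/25, -118/25]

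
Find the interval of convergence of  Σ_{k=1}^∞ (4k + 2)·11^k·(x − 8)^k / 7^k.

By the ratio test, |a_{k+1}/a_k| = [(4(k+1) + 2)/(4k + 2)] · 11/7 → 11/7.
Thus R = 1/(11/7) = 7/11.
Endpoint x = 95/11: the k-th term does not approach 0; divergence by the term test.
Endpoint x = 81/11: the terms have absolute value of order k, which does not tend to 0, so the series diverges by the divergence test.

(81/11, 95/11)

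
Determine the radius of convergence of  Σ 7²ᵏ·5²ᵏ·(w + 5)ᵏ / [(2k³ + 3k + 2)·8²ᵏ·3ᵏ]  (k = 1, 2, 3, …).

By the ratio test, |a_{k+1}/a_k| = [(2k³ + 3k + 2)/(2(k+1)³ + 3(k+1) + 2)] · 49·25/(64·3) → 1225/192.
Thus R = 1/(1225/192) = 192/1225.

R = 192/1225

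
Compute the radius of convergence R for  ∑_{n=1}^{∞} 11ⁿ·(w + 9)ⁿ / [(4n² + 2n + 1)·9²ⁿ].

R = 81/11

Ratio test: |a_{n+1}/a_n| = [(4n² + 2n + 1)/(4(n+1)² + 2(n+1) + 1)] · 11/81 → 11/81 as n → ∞.
Hence the series converges for |w + 9| < 1/(11/81) = 81/11, so the radius of convergence is 81/11.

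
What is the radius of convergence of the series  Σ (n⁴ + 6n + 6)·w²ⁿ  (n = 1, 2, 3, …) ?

The ratio of consecutive coefficients is ((n+1)⁴ + 6(n+1) + 6)/(n⁴ + 6n + 6) → 1.
Successive powers of w differ by 2, so the series converges when |w|² · 1 < 1, i.e. |w| < √(1) = 1. So R = 1.

R = 1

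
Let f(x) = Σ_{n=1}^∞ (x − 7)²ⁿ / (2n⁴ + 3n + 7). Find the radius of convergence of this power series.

R = 1

The ratio of consecutive coefficients is (2n⁴ + 3n + 7)/(2(n+1)⁴ + 3(n+1) + 7) → 1.
Successive powers of (x − 7) differ by 2, so the series converges when |x − 7|² · 1 < 1, i.e. |x − 7| < √(1) = 1. So R = 1.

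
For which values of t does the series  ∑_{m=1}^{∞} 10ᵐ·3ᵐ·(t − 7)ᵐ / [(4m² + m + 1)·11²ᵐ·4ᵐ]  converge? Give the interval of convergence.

Apply the ratio test: |a_{m+1}| / |a_m| = [(4m² + m + 1)/(4(m+1)² + (m+1) + 1)] · 10·3/(121·4), which tends to 15/242 as m → ∞.
Convergence for |t − 7| · 15/242 < 1, i.e. |t − 7| < 242/15. So R = 242/15.
When t = 347/15, absolute convergence follows by limit comparison with Σ 1/m².
At t = -137/15: absolute convergence follows by limit comparison with Σ 1/m².

[-137/15, 347/15]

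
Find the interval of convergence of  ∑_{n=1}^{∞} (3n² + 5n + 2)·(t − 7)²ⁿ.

(6, 8)

The ratio of consecutive coefficients is (3(n+1)² + 5(n+1) + 2)/(3n² + 5n + 2) → 1.
Since the exponent of (t − 7) increases by 2 each term, convergence requires |t − 7|² < 1, hence R = 1.
At t = 8: the terms do not tend to 0, so the series diverges.
At t = 6: the terms do not tend to 0, so the series diverges.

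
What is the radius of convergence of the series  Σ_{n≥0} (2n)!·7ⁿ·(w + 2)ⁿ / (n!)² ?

R = 1/28

Ratio test: |a_{n+1}/a_n| = (2n+1)·(2n+2)/(n+1)² · 7 → 28 as n → ∞.
The series converges when 28 · |w + 2| < 1, giving R = 1/28.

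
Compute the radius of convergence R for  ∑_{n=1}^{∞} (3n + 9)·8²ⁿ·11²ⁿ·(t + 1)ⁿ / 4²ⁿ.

R = 1/484

Ratio test: |a_{n+1}/a_n| = [(3(n+1) + 9)/(3n + 9)] · 64·121/16 → 484 as n → ∞.
Hence the series converges for |t + 1| < 1/(484) = 1/484, so the radius of convergence is 1/484.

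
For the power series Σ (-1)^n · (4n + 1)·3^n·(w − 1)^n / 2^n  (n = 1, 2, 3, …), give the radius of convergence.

Ratio test: |a_{n+1}/a_n| = [(4(n+1) + 1)/(4n + 1)] · 3/2 → 3/2 as n → ∞.
Convergence for |w − 1| · 3/2 < 1, i.e. |w − 1| < 2/3. So R = 2/3.

R = 2/3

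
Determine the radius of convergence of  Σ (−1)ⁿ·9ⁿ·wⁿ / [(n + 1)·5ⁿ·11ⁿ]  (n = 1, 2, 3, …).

R = 55/9

The ratio of consecutive coefficients is [(n + 1)/((n+1) + 1)] · 9/(5·11) → 9/55.
The series converges when 9/55 · |w| < 1, giving R = 55/9.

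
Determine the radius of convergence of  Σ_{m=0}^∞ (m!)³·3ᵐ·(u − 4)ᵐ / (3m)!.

R = 9

Apply the ratio test: |a_{m+1}| / |a_m| = (m+1)³/[(3m+1)·(3m+2)·(3m+3)] · 3, which tends to 1/9 as m → ∞.
Convergence for |u − 4| · 1/9 < 1, i.e. |u − 4| < 9. So R = 9.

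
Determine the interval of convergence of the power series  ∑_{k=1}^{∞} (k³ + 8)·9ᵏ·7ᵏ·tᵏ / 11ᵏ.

(-11/63, 11/63)

The ratio of consecutive coefficients is [((k+1)³ + 8)/(k³ + 8)] · 9·7/11 → 63/11.
Convergence for |t| · 63/11 < 1, i.e. |t| < 11/63. So R = 11/63.
Endpoint t = 11/63: the terms do not tend to 0, so the series diverges.
At t = -11/63: the terms do not tend to 0, so the series diverges.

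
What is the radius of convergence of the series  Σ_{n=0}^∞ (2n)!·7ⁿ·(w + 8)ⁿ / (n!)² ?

By the ratio test, |a_{n+1}/a_n| = (2n+1)·(2n+2)/(n+1)² · 7 → 28.
Convergence for |w + 8| · 28 < 1, i.e. |w + 8| < 1/28. So R = 1/28.

R = 1/28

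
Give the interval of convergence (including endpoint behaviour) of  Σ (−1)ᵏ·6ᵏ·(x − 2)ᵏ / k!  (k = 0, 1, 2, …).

(−∞, ∞)

The ratio of consecutive coefficients is 6 · 1/(k+1) → 0.
Since the limit is 0 < 1 for every x, the series converges on all of ℝ and R = ∞.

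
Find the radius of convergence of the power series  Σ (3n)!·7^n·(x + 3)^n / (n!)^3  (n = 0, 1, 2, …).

R = 1/189

By the ratio test, |a_{n+1}/a_n| = (3n+1)·(3n+2)·(3n+3)/(n+1)³ · 7 → 189.
Hence the series converges for |x + 3| < 1/(189) = 1/189, so the radius of convergence is 1/189.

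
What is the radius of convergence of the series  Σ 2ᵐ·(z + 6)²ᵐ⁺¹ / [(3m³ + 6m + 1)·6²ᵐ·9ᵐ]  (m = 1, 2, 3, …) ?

Ratio test: |a_{m+1}/a_m| = [(3m³ + 6m + 1)/(3(m+1)³ + 6(m+1) + 1)] · 2/(36·9) → 1/162 as m → ∞.
Since the exponent of (z + 6) increases by 2 each term, convergence requires |z + 6|² < 162, hence R = 9√2.

R = 9√2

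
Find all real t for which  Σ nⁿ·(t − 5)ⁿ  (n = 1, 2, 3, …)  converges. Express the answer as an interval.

{5}

Root test: |a_n|^(1/n) = n → ∞.
Since the n-th root of |a_n| is unbounded, the series converges only at t = 5; R = 0.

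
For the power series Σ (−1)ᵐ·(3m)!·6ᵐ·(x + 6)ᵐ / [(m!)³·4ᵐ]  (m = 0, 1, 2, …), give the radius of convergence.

R = 2/81

Apply the ratio test: |a_{m+1}| / |a_m| = (3m+1)·(3m+2)·(3m+3)/(m+1)³ · 6/4, which tends to 81/2 as m → ∞.
The series converges when 81/2 · |x + 6| < 1, giving R = 2/81.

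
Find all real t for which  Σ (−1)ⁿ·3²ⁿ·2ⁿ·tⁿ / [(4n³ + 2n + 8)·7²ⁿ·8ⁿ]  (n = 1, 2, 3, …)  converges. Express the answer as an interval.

[-196/9, 196/9]

By the ratio test, |a_{n+1}/a_n| = [(4n³ + 2n + 8)/(4(n+1)³ + 2(n+1) + 8)] · 9·2/(49·8) → 9/196.
The series converges when 9/196 · |t| < 1, giving R = 196/9.
At t = 196/9: the series is dominated by a constant times Σ 1/n³, which converges (p = 3 > 1).
At t = -196/9: the series is dominated by a constant times Σ 1/n³, which converges (p = 3 > 1).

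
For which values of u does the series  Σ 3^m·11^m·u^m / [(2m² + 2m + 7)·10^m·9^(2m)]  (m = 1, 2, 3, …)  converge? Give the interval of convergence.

The ratio of consecutive coefficients is [(2m² + 2m + 7)/(2(m+1)² + 2(m+1) + 7)] · 3·11/(10·81) → 11/270.
Convergence for |u| · 11/270 < 1, i.e. |u| < 270/11. So R = 270/11.
Endpoint u = 270/11: the series is dominated by a constant times Σ 1/m², which converges (p = 2 > 1).
Endpoint u = -270/11: the series is dominated by a constant times Σ 1/m², which converges (p = 2 > 1).

[-270/11, 270/11]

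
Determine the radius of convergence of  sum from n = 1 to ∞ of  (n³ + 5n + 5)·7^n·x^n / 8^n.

By the ratio test, |a_{n+1}/a_n| = [((n+1)³ + 5(n+1) + 5)/(n³ + 5n + 5)] · 7/8 → 7/8.
Hence the series converges for |x| < 1/(7/8) = 8/7, so the radius of convergence is 8/7.

R = 8/7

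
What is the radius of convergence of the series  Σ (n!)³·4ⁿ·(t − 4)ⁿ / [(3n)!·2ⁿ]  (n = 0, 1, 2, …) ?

Apply the ratio test: |a_{n+1}| / |a_n| = (n+1)³/[(3n+1)·(3n+2)·(3n+3)] · 4/2, which tends to 2/27 as n → ∞.
Hence the series converges for |t − 4| < 1/(2/27) = 27/2, so the radius of convergence is 27/2.

R = 27/2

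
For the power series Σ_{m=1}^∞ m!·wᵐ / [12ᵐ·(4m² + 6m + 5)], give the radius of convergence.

The ratio of consecutive coefficients is (m+1) · 1/12 · (4m² + 6m + 5)/(4(m+1)² + 6(m+1) + 5) → ∞.
Since the ratio → ∞, the series diverges for every w ≠ 0, and R = 0.

R = 0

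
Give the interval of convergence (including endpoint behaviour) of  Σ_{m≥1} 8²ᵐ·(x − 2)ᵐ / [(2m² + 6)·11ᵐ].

[117/64, 139/64]

By the ratio test, |a_{m+1}/a_m| = [(2m² + 6)/(2(m+1)² + 6)] · 64/11 → 64/11.
Convergence for |x − 2| · 64/11 < 1, i.e. |x − 2| < 11/64. So R = 11/64.
Check x = 139/64: the series is dominated by a constant times Σ 1/m², which converges (p = 2 > 1).
When x = 117/64, the series is dominated by a constant times Σ 1/m², which converges (p = 2 > 1).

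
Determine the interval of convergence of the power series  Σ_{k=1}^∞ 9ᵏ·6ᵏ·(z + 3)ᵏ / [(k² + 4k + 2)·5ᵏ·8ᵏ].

Ratio test: |a_{k+1}/a_k| = [(k² + 4k + 2)/((k+1)² + 4(k+1) + 2)] · 9·6/(5·8) → 27/20 as k → ∞.
Hence the series converges for |z + 3| < 1/(27/20) = 20/27, so the radius of convergence is 20/27.
Endpoint z = -61/27: absolute convergence follows by limit comparison with Σ 1/k².
When z = -101/27, absolute convergence follows by limit comparison with Σ 1/k².

[-101/27, -61/27]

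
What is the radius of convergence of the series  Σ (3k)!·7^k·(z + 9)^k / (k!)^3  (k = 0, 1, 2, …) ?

R = 1/189

By the ratio test, |a_{k+1}/a_k| = (3k+1)·(3k+2)·(3k+3)/(k+1)³ · 7 → 189.
Thus R = 1/(189) = 1/189.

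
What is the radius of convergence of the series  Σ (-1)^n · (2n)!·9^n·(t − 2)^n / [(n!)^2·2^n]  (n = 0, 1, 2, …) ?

R = 1/18

The ratio of consecutive coefficients is (2n+1)·(2n+2)/(n+1)² · 9/2 → 18.
Convergence for |t − 2| · 18 < 1, i.e. |t − 2| < 1/18. So R = 1/18.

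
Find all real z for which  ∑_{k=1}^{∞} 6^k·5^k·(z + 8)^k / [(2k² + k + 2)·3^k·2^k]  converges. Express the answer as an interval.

[-41/5, -39/5]

By the ratio test, |a_{k+1}/a_k| = [(2k² + k + 2)/(2(k+1)² + (k+1) + 2)] · 6·5/(3·2) → 5.
Convergence for |z + 8| · 5 < 1, i.e. |z + 8| < 1/5. So R = 1/5.
Endpoint z = -39/5: the series is dominated by a constant times Σ 1/k², which converges (p = 2 > 1).
At z = -41/5: absolute convergence follows by limit comparison with Σ 1/k².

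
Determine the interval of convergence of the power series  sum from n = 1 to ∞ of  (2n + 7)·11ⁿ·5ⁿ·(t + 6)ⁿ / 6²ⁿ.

(-366/55, -294/55)

Apply the ratio test: |a_{n+1}| / |a_n| = [(2(n+1) + 7)/(2n + 7)] · 11·5/36, which tends to 55/36 as n → ∞.
Thus R = 1/(55/36) = 36/55.
When t = -294/55, the n-th term does not approach 0; divergence by the term test.
At t = -366/55: the n-th term does not approach 0; divergence by the term test.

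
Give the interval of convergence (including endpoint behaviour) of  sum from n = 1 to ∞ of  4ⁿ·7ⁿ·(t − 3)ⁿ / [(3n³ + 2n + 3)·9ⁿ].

Apply the ratio test: |a_{n+1}| / |a_n| = [(3n³ + 2n + 3)/(3(n+1)³ + 2(n+1) + 3)] · 4·7/9, which tends to 28/9 as n → ∞.
Hence the series converges for |t − 3| < 1/(28/9) = 9/28, so the radius of convergence is 9/28.
Endpoint t = 93/28: absolute convergence follows by limit comparison with Σ 1/n³.
Endpoint t = 75/28: the terms are on the order of 1/n³, so the series converges absolutely by comparison with the p-series (p = 3 > 1).

[75/28, 93/28]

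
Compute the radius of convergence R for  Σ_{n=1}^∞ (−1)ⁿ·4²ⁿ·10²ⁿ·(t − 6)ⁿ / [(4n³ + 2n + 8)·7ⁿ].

Ratio test: |a_{n+1}/a_n| = [(4n³ + 2n + 8)/(4(n+1)³ + 2(n+1) + 8)] · 16·100/7 → 1600/7 as n → ∞.
The series converges when 1600/7 · |t − 6| < 1, giving R = 7/1600.

R = 7/1600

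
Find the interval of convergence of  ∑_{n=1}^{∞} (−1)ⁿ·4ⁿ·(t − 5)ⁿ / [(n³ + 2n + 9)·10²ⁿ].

The ratio of consecutive coefficients is [(n³ + 2n + 9)/((n+1)³ + 2(n+1) + 9)] · 4/100 → 1/25.
Hence the series converges for |t − 5| < 1/(1/25) = 25, so the radius of convergence is 25.
Endpoint t = 30: absolute convergence follows by limit comparison with Σ 1/n³.
When t = -20, absolute convergence follows by limit comparison with Σ 1/n³.

[-20, 30]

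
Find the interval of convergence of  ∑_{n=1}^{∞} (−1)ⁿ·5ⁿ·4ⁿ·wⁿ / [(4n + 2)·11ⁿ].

(-11/20, 11/20]

Apply the ratio test: |a_{n+1}| / |a_n| = [(4n + 2)/(4(n+1) + 2)] · 5·4/11, which tends to 20/11 as n → ∞.
Convergence for |w| · 20/11 < 1, i.e. |w| < 11/20. So R = 11/20.
Endpoint w = 11/20: convergence follows from the alternating series test (terms decrease monotonically to 0).
When w = -11/20, the terms are asymptotic to a nonzero constant times 1/n, so the series diverges by limit comparison with Σ 1/n.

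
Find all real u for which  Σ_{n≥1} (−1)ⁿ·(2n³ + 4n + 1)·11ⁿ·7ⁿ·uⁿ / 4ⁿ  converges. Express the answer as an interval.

By the ratio test, |a_{n+1}/a_n| = [(2(n+1)³ + 4(n+1) + 1)/(2n³ + 4n + 1)] · 11·7/4 → 77/4.
Convergence for |u| · 77/4 < 1, i.e. |u| < 4/77. So R = 4/77.
At u = 4/77: the terms have absolute value of order n³, which does not tend to 0, so the series diverges by the divergence test.
Endpoint u = -4/77: the n-th term does not approach 0; divergence by the term test.

(-4/77, 4/77)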